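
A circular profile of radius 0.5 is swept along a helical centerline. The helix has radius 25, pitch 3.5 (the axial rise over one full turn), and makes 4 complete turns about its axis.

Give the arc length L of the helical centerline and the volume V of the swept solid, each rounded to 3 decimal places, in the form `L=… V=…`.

L=628.474 V=493.603

2πR = 2π·25 = 157.079633
per-turn = √(157.079633² + 3.5²) = √(24674.0110 + 12.25) = √24686.2610 = 157.118621
L = 4 × 157.118621 = 628.474483
V = π·0.5² × L = 0.785398 × 628.474483 = 493.602705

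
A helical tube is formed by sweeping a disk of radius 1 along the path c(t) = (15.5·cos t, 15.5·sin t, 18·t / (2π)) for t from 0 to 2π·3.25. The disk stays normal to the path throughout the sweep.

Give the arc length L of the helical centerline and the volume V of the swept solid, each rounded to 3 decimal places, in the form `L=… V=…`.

2πR = 2π·15.5 = 97.389372
per-turn = √(97.389372² + 18²) = √(9484.6898 + 324) = √9808.6898 = 99.038830
L = 3.25 × 99.038830 = 321.876197
V = π·1² × L = 3.141593 × 321.876197 = 1011.203896

L=321.876 V=1011.204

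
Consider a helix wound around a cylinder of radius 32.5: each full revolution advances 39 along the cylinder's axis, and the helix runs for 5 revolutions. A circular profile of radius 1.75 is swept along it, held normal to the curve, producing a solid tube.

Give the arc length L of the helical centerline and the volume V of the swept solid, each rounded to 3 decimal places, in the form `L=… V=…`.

L=1039.472 V=10000.892

2πR = 2π·32.5 = 204.203522
per-turn = √(204.203522² + 39²) = √(41699.0786 + 1521) = √43220.0786 = 207.894393
L = 5 × 207.894393 = 1039.471964
V = π·1.75² × L = 9.621128 × 1039.471964 = 10000.892304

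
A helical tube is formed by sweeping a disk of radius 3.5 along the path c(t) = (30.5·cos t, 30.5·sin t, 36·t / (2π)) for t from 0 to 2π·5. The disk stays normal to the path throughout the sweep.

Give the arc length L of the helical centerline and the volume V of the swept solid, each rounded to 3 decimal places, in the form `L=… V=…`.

L=974.946 V=37520.324

2πR = 2π·30.5 = 191.637152
per-turn = √(191.637152² + 36²) = √(36724.7980 + 1296) = √38020.7980 = 194.989225
L = 5 × 194.989225 = 974.946126
V = π·3.5² × L = 38.484510 × 974.946126 = 37520.323958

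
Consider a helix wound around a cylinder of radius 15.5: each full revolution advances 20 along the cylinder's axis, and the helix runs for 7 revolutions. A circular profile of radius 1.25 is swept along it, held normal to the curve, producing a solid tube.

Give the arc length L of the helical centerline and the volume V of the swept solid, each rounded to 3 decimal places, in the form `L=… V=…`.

2πR = 2π·15.5 = 97.389372
per-turn = √(97.389372² + 20²) = √(9484.6898 + 400) = √9884.6898 = 99.421777
L = 7 × 99.421777 = 695.952442
V = π·1.25² × L = 4.908739 × 695.952442 = 3416.248561

L=695.952 V=3416.249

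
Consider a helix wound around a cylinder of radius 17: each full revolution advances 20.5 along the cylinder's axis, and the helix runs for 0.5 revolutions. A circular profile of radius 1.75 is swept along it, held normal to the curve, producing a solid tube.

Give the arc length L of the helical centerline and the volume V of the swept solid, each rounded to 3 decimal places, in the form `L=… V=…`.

2πR = 2π·17 = 106.814150
per-turn = √(106.814150² + 20.5²) = √(11409.2627 + 420.25) = √11829.5127 = 108.763563
L = 0.5 × 108.763563 = 54.381782
V = π·1.75² × L = 9.621128 × 54.381782 = 523.214055

L=54.382 V=523.214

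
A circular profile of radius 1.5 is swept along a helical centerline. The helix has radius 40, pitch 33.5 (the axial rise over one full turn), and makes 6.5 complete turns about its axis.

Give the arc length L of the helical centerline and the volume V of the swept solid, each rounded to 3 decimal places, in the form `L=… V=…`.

L=1648.076 V=11649.566

2πR = 2π·40 = 251.327412
per-turn = √(251.327412² + 33.5²) = √(63165.4682 + 1122.25) = √64287.7182 = 253.550228
L = 6.5 × 253.550228 = 1648.076483
V = π·1.5² × L = 7.068583 × 1648.076483 = 11649.566183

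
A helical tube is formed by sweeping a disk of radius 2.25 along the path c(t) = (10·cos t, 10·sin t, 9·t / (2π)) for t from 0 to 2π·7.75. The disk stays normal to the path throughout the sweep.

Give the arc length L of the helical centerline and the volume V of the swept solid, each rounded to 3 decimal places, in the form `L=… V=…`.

2πR = 2π·10 = 62.831853
per-turn = √(62.831853² + 9²) = √(3947.8418 + 81) = √4028.8418 = 63.473158
L = 7.75 × 63.473158 = 491.916973
V = π·2.25² × L = 15.904313 × 491.916973 = 7823.601413

L=491.917 V=7823.601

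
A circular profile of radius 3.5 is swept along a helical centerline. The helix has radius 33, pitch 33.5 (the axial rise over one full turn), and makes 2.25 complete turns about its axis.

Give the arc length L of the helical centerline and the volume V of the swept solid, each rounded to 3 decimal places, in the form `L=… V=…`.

L=472.576 V=18186.868

2πR = 2π·33 = 207.345115
per-turn = √(207.345115² + 33.5²) = √(42991.9968 + 1122.25) = √44114.2468 = 210.033918
L = 2.25 × 210.033918 = 472.576316
V = π·3.5² × L = 38.484510 × 472.576316 = 18186.867955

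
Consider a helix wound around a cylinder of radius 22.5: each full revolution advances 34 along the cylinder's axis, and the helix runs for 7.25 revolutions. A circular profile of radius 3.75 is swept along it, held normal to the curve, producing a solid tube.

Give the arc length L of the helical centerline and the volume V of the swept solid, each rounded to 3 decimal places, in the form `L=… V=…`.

2πR = 2π·22.5 = 141.371669
per-turn = √(141.371669² + 34²) = √(19985.9489 + 1156) = √21141.9489 = 145.402713
L = 7.25 × 145.402713 = 1054.169668
V = π·3.75² × L = 44.178647 × 1054.169668 = 46571.789331

L=1054.170 V=46571.789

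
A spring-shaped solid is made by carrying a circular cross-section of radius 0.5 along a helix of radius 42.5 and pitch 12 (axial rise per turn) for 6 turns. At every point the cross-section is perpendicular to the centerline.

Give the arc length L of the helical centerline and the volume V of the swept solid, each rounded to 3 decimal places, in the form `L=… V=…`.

L=1603.829 V=1259.645

2πR = 2π·42.5 = 267.035376
per-turn = √(267.035376² + 12²) = √(71307.8918 + 144) = √71451.8918 = 267.304867
L = 6 × 267.304867 = 1603.829201
V = π·0.5² × L = 0.785398 × 1603.829201 = 1259.644509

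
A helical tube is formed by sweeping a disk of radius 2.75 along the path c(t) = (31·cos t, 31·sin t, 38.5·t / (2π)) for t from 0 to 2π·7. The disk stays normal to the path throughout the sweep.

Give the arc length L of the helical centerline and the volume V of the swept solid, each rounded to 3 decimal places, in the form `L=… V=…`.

2πR = 2π·31 = 194.778745
per-turn = √(194.778745² + 38.5²) = √(37938.7593 + 1482.25) = √39421.0093 = 198.547247
L = 7 × 198.547247 = 1389.830729
V = π·2.75² × L = 23.758294 × 1389.830729 = 33020.007696

L=1389.831 V=33020.008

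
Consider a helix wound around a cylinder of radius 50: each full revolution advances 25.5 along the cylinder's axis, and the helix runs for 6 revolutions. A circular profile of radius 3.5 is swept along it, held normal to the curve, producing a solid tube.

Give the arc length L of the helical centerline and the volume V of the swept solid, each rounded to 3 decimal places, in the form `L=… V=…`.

L=1891.155 V=72780.167

2πR = 2π·50 = 314.159265
per-turn = √(314.159265² + 25.5²) = √(98696.0440 + 650.25) = √99346.2940 = 315.192471
L = 6 × 315.192471 = 1891.154828
V = π·3.5² × L = 38.484510 × 1891.154828 = 72780.166911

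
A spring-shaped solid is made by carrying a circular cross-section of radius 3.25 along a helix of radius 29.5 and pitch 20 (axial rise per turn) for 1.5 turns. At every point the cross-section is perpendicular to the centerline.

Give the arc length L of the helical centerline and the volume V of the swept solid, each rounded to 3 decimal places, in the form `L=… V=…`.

2πR = 2π·29.5 = 185.353967
per-turn = √(185.353967² + 20²) = √(34356.0929 + 400) = √34756.0929 = 186.429861
L = 1.5 × 186.429861 = 279.644791
V = π·3.25² × L = 33.183072 × 279.644791 = 9279.473343

L=279.645 V=9279.473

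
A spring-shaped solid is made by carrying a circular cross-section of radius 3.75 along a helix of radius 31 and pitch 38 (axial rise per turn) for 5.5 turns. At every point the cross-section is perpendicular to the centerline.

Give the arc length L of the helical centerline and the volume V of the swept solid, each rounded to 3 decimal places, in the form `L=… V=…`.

L=1091.480 V=48220.107

2πR = 2π·31 = 194.778745
per-turn = √(194.778745² + 38²) = √(37938.7593 + 1444) = √39382.7593 = 198.450899
L = 5.5 × 198.450899 = 1091.479945
V = π·3.75² × L = 44.178647 × 1091.479945 = 48220.106841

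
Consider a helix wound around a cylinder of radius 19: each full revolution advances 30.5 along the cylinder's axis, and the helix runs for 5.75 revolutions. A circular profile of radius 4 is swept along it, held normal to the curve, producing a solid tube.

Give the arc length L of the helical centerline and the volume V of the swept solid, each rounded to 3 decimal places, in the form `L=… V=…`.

L=708.487 V=35612.430

2πR = 2π·19 = 119.380521
per-turn = √(119.380521² + 30.5²) = √(14251.7088 + 930.25) = √15181.9588 = 123.215091
L = 5.75 × 123.215091 = 708.486776
V = π·4² × L = 50.265482 × 708.486776 = 35612.429595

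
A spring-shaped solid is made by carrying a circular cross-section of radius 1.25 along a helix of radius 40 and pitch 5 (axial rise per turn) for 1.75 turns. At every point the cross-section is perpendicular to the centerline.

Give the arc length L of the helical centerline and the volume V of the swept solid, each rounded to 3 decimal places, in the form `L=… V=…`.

2πR = 2π·40 = 251.327412
per-turn = √(251.327412² + 5²) = √(63165.4682 + 25) = √63190.4682 = 251.377143
L = 1.75 × 251.377143 = 439.910001
V = π·1.25² × L = 4.908739 × 439.910001 = 2159.403167

L=439.910 V=2159.403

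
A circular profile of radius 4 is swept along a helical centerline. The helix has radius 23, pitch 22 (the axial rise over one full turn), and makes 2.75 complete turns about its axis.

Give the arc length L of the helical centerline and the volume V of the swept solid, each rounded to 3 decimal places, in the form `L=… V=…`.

2πR = 2π·23 = 144.513262
per-turn = √(144.513262² + 22²) = √(20884.0829 + 484) = √21368.0829 = 146.178257
L = 2.75 × 146.178257 = 401.990208
V = π·4² × L = 50.265482 × 401.990208 = 20206.231729

L=401.990 V=20206.232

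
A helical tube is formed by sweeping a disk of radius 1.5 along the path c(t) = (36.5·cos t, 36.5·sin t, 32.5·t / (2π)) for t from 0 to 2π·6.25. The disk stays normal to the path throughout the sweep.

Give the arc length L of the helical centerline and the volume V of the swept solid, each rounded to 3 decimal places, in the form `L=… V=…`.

L=1447.673 V=10232.996

2πR = 2π·36.5 = 229.336264
per-turn = √(229.336264² + 32.5²) = √(52595.1219 + 1056.25) = √53651.3719 = 231.627658
L = 6.25 × 231.627658 = 1447.672861
V = π·1.5² × L = 7.068583 × 1447.672861 = 10232.996457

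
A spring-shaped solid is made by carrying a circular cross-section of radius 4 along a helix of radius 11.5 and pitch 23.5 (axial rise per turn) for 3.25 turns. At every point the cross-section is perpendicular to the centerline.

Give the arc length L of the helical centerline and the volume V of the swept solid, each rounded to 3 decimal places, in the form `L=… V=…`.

L=246.942 V=12412.641

2πR = 2π·11.5 = 72.256631
per-turn = √(72.256631² + 23.5²) = √(5221.0207 + 552.25) = √5773.2707 = 75.982042
L = 3.25 × 75.982042 = 246.941637
V = π·4² × L = 50.265482 × 246.941637 = 12412.640521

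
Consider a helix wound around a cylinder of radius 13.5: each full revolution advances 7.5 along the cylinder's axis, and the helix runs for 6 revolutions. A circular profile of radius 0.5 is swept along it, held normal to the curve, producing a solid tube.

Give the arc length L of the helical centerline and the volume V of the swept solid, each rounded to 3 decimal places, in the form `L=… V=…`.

L=510.924 V=401.278

2πR = 2π·13.5 = 84.823002
per-turn = √(84.823002² + 7.5²) = √(7194.9416 + 56.25) = √7251.1916 = 85.153929
L = 6 × 85.153929 = 510.923573
V = π·0.5² × L = 0.785398 × 510.923573 = 401.278436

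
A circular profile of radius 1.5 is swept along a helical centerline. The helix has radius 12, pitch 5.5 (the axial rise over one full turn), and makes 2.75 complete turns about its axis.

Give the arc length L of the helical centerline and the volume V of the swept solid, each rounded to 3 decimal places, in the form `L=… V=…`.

2πR = 2π·12 = 75.398224
per-turn = √(75.398224² + 5.5²) = √(5684.8921 + 30.25) = √5715.1421 = 75.598559
L = 2.75 × 75.598559 = 207.896037
V = π·1.5² × L = 7.068583 × 207.896037 = 1469.530494

L=207.896 V=1469.530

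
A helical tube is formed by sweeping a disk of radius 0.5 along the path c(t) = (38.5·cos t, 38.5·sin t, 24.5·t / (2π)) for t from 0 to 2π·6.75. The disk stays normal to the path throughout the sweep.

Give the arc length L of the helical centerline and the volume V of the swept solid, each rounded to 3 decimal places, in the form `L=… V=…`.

L=1641.196 V=1288.992

2πR = 2π·38.5 = 241.902634
per-turn = √(241.902634² + 24.5²) = √(58516.8845 + 600.25) = √59117.1345 = 243.140154
L = 6.75 × 243.140154 = 1641.196040
V = π·0.5² × L = 0.785398 × 1641.196040 = 1288.992355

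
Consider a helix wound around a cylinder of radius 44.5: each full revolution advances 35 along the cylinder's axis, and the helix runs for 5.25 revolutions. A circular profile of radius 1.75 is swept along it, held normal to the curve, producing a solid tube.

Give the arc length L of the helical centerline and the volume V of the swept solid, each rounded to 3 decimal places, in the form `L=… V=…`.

L=1479.365 V=14233.161

2πR = 2π·44.5 = 279.601746
per-turn = √(279.601746² + 35²) = √(78177.1365 + 1225) = √79402.1365 = 281.783847
L = 5.25 × 281.783847 = 1479.365197
V = π·1.75² × L = 9.621128 × 1479.365197 = 14233.161182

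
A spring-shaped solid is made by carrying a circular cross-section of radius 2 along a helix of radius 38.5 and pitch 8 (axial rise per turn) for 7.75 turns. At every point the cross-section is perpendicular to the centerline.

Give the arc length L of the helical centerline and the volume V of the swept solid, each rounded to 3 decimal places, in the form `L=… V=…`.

L=1875.770 V=23571.625

2πR = 2π·38.5 = 241.902634
per-turn = √(241.902634² + 8²) = √(58516.8845 + 64) = √58580.8845 = 242.034883
L = 7.75 × 242.034883 = 1875.770342
V = π·2² × L = 12.566371 × 1875.770342 = 23571.625302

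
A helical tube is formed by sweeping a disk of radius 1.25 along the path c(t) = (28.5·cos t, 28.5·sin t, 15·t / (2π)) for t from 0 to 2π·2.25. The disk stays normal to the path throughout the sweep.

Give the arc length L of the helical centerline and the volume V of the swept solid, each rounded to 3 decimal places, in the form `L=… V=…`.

L=404.320 V=1984.703

2πR = 2π·28.5 = 179.070781
per-turn = √(179.070781² + 15²) = √(32066.3447 + 225) = √32291.3447 = 179.697926
L = 2.25 × 179.697926 = 404.320334
V = π·1.25² × L = 4.908739 × 404.320334 = 1984.702799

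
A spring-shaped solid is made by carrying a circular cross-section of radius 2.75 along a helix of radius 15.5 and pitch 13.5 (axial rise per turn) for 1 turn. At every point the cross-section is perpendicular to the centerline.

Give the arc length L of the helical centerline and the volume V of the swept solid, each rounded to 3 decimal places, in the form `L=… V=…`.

L=98.321 V=2335.930

2πR = 2π·15.5 = 97.389372
per-turn = √(97.389372² + 13.5²) = √(9484.6898 + 182.25) = √9666.9398 = 98.320597
L = 1 × 98.320597 = 98.320597
V = π·2.75² × L = 23.758294 × 98.320597 = 2335.929698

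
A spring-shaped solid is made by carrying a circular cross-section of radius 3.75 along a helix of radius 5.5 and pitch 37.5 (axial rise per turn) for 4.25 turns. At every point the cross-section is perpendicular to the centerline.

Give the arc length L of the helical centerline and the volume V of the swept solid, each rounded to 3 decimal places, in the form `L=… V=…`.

L=216.728 V=9574.750

2πR = 2π·5.5 = 34.557519
per-turn = √(34.557519² + 37.5²) = √(1194.2221 + 1406.25) = √2600.4721 = 50.994825
L = 4.25 × 50.994825 = 216.728004
V = π·3.75² × L = 44.178647 × 216.728004 = 9574.749935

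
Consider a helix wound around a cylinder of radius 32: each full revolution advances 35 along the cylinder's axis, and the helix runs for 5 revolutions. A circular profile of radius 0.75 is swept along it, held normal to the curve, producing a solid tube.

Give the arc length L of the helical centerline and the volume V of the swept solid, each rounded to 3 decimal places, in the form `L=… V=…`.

2πR = 2π·32 = 201.061930
per-turn = √(201.061930² + 35²) = √(40425.8996 + 1225) = √41650.8996 = 204.085520
L = 5 × 204.085520 = 1020.427602
V = π·0.75² × L = 1.767146 × 1020.427602 = 1803.244420

L=1020.428 V=1803.244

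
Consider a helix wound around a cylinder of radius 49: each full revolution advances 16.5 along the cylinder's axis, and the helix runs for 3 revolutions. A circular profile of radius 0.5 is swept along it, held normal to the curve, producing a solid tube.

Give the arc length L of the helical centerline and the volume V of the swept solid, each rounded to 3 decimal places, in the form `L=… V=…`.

2πR = 2π·49 = 307.876080
per-turn = √(307.876080² + 16.5²) = √(94787.6807 + 272.25) = √95059.9307 = 308.317905
L = 3 × 308.317905 = 924.953716
V = π·0.5² × L = 0.785398 × 924.953716 = 726.456949

L=924.954 V=726.457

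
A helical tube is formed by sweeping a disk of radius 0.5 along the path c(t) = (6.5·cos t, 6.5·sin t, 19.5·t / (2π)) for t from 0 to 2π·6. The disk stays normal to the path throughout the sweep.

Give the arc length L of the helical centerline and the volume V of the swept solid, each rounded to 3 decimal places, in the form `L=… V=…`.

L=271.543 V=213.269

2πR = 2π·6.5 = 40.840704
per-turn = √(40.840704² + 19.5²) = √(1667.9631 + 380.25) = √2048.2131 = 45.257189
L = 6 × 45.257189 = 271.543133
V = π·0.5² × L = 0.785398 × 271.543133 = 213.269478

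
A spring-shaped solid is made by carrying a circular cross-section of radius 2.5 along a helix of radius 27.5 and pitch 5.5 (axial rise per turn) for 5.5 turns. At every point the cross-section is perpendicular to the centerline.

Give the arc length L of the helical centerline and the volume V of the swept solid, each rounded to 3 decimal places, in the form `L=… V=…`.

2πR = 2π·27.5 = 172.787596
per-turn = √(172.787596² + 5.5²) = √(29855.5533 + 30.25) = √29885.8033 = 172.875109
L = 5.5 × 172.875109 = 950.813100
V = π·2.5² × L = 19.634954 × 950.813100 = 18669.171553

L=950.813 V=18669.172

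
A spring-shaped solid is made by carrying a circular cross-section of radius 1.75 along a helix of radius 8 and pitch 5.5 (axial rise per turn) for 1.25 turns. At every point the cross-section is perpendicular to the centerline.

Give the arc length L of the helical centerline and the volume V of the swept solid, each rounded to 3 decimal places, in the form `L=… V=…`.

L=63.207 V=608.121

2πR = 2π·8 = 50.265482
per-turn = √(50.265482² + 5.5²) = √(2526.6187 + 30.25) = √2556.8687 = 50.565489
L = 1.25 × 50.565489 = 63.206862
V = π·1.75² × L = 9.621128 × 63.206862 = 608.121277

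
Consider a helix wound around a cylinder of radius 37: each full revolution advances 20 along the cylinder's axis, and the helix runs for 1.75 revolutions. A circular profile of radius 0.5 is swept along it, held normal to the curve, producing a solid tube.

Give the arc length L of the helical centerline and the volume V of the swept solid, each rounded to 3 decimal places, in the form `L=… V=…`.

2πR = 2π·37 = 232.477856
per-turn = √(232.477856² + 20²) = √(54045.9537 + 400) = √54445.9537 = 233.336567
L = 1.75 × 233.336567 = 408.338993
V = π·0.5² × L = 0.785398 × 408.338993 = 320.708695

L=408.339 V=320.709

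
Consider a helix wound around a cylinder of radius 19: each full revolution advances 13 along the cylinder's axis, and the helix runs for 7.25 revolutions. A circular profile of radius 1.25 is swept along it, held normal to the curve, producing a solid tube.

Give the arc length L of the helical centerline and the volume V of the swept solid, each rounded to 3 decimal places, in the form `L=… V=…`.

L=870.625 V=4273.672

2πR = 2π·19 = 119.380521
per-turn = √(119.380521² + 13²) = √(14251.7088 + 169) = √14420.7088 = 120.086255
L = 7.25 × 120.086255 = 870.625352
V = π·1.25² × L = 4.908739 × 870.625352 = 4273.672204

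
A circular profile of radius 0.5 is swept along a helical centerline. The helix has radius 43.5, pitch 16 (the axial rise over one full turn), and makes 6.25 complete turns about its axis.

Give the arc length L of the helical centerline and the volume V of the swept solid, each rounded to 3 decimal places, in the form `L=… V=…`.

L=1711.165 V=1343.946

2πR = 2π·43.5 = 273.318561
per-turn = √(273.318561² + 16²) = √(74703.0357 + 256) = √74959.0357 = 273.786478
L = 6.25 × 273.786478 = 1711.165490
V = π·0.5² × L = 0.785398 × 1711.165490 = 1343.946233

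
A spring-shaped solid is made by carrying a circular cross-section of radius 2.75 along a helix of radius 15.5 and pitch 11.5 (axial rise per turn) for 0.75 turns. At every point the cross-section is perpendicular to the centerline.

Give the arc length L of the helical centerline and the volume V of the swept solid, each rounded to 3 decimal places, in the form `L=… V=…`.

L=73.549 V=1747.411

2πR = 2π·15.5 = 97.389372
per-turn = √(97.389372² + 11.5²) = √(9484.6898 + 132.25) = √9616.9398 = 98.065997
L = 0.75 × 98.065997 = 73.549498
V = π·2.75² × L = 23.758294 × 73.549498 = 1747.410629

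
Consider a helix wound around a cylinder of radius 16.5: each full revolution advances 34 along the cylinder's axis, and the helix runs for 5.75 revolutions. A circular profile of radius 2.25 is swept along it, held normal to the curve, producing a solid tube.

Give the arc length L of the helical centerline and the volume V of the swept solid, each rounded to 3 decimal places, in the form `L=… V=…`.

2πR = 2π·16.5 = 103.672558
per-turn = √(103.672558² + 34²) = √(10747.9992 + 1156) = √11903.9992 = 109.105450
L = 5.75 × 109.105450 = 627.356337
V = π·2.25² × L = 15.904313 × 627.356337 = 9977.671423

L=627.356 V=9977.671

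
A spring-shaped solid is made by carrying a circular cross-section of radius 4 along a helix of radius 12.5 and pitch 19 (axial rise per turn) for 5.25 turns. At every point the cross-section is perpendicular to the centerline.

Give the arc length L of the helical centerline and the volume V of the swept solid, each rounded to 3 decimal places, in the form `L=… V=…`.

2πR = 2π·12.5 = 78.539816
per-turn = √(78.539816² + 19²) = √(6168.5028 + 361) = √6529.5028 = 80.805339
L = 5.25 × 80.805339 = 424.228028
V = π·4² × L = 50.265482 × 424.228028 = 21324.026489

L=424.228 V=21324.026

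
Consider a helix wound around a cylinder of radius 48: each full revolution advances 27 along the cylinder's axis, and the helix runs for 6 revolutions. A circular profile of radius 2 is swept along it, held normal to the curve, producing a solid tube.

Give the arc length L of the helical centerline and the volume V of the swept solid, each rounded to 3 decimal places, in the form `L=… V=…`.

2πR = 2π·48 = 301.592895
per-turn = √(301.592895² + 27²) = √(90958.2742 + 729) = √91687.2742 = 302.799066
L = 6 × 302.799066 = 1816.794394
V = π·2² × L = 12.566371 × 1816.794394 = 22830.511684

L=1816.794 V=22830.512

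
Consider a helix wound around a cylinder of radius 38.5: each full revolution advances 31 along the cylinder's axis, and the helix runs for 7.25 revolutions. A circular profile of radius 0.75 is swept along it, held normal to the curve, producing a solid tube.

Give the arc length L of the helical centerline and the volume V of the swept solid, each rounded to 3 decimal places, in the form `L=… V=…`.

L=1768.136 V=3124.555

2πR = 2π·38.5 = 241.902634
per-turn = √(241.902634² + 31²) = √(58516.8845 + 961) = √59477.8845 = 243.880882
L = 7.25 × 243.880882 = 1768.136393
V = π·0.75² × L = 1.767146 × 1768.136393 = 3124.554920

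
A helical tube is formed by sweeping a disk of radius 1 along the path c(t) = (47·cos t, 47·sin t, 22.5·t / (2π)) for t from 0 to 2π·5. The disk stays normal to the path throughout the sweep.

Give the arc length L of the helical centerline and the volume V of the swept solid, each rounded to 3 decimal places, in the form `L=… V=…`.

L=1480.828 V=4652.159

2πR = 2π·47 = 295.309709
per-turn = √(295.309709² + 22.5²) = √(87207.8245 + 506.25) = √87714.0745 = 296.165620
L = 5 × 296.165620 = 1480.828100
V = π·1² × L = 3.141593 × 1480.828100 = 4652.158681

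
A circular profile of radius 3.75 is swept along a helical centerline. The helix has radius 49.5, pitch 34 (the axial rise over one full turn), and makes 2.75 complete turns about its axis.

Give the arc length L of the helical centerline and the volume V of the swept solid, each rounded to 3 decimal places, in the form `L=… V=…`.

2πR = 2π·49.5 = 311.017673
per-turn = √(311.017673² + 34²) = √(96731.9927 + 1156) = √97887.9927 = 312.870569
L = 2.75 × 312.870569 = 860.394064
V = π·3.75² × L = 44.178647 × 860.394064 = 38011.045361

L=860.394 V=38011.045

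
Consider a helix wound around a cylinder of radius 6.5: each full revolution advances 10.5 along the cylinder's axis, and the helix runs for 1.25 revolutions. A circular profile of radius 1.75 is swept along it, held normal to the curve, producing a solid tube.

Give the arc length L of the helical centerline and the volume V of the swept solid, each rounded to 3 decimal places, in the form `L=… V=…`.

2πR = 2π·6.5 = 40.840704
per-turn = √(40.840704² + 10.5²) = √(1667.9631 + 110.25) = √1778.2131 = 42.168865
L = 1.25 × 42.168865 = 52.711081
V = π·1.75² × L = 9.621128 × 52.711081 = 507.140029

L=52.711 V=507.140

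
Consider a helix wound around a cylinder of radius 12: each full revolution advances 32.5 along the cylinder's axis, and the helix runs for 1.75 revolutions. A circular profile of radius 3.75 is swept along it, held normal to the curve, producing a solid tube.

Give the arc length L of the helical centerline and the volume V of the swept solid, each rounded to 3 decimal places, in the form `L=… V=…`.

L=143.683 V=6347.712

2πR = 2π·12 = 75.398224
per-turn = √(75.398224² + 32.5²) = √(5684.8921 + 1056.25) = √6741.1421 = 82.104459
L = 1.75 × 82.104459 = 143.682803
V = π·3.75² × L = 44.178647 × 143.682803 = 6347.711776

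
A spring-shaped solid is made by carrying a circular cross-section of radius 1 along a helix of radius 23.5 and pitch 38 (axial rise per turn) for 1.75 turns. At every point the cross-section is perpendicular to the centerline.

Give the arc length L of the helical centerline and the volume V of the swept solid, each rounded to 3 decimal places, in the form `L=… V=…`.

2πR = 2π·23.5 = 147.654855
per-turn = √(147.654855² + 38²) = √(21801.9561 + 1444) = √23245.9561 = 152.466246
L = 1.75 × 152.466246 = 266.815930
V = π·1² × L = 3.141593 × 266.815930 = 838.226966

L=266.816 V=838.227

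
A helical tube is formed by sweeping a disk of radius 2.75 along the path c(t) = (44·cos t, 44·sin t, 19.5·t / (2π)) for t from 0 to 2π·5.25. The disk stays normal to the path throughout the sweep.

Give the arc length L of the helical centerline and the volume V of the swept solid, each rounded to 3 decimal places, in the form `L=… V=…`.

2πR = 2π·44 = 276.460154
per-turn = √(276.460154² + 19.5²) = √(76430.2165 + 380.25) = √76810.4665 = 277.147012
L = 5.25 × 277.147012 = 1455.021815
V = π·2.75² × L = 23.758294 × 1455.021815 = 34568.836704

L=1455.022 V=34568.837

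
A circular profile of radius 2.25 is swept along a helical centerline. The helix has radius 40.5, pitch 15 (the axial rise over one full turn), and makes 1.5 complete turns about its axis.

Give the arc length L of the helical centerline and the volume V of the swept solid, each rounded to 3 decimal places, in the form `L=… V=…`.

L=382.366 V=6081.270

2πR = 2π·40.5 = 254.469005
per-turn = √(254.469005² + 15²) = √(64754.4745 + 225) = √64979.4745 = 254.910719
L = 1.5 × 254.910719 = 382.366078
V = π·2.25² × L = 15.904313 × 382.366078 = 6081.269711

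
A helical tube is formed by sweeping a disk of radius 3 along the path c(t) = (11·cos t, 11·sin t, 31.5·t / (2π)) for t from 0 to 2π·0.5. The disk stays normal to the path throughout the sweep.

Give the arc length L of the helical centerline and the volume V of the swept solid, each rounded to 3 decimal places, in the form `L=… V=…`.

L=37.977 V=1073.786

2πR = 2π·11 = 69.115038
per-turn = √(69.115038² + 31.5²) = √(4776.8885 + 992.25) = √5769.1385 = 75.954845
L = 0.5 × 75.954845 = 37.977423
V = π·3² × L = 28.274334 × 37.977423 = 1073.786329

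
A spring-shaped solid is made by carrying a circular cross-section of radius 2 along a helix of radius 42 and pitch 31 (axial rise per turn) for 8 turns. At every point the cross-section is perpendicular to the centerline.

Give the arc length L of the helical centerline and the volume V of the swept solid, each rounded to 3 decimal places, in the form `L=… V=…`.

L=2125.667 V=26711.917

2πR = 2π·42 = 263.893783
per-turn = √(263.893783² + 31²) = √(69639.9287 + 961) = √70600.9287 = 265.708353
L = 8 × 265.708353 = 2125.666821
V = π·2² × L = 12.566371 × 2125.666821 = 26711.917075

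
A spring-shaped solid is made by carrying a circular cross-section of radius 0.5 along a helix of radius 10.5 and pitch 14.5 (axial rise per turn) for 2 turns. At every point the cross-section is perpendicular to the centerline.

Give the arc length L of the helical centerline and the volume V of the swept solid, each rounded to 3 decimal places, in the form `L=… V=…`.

L=135.096 V=106.104

2πR = 2π·10.5 = 65.973446
per-turn = √(65.973446² + 14.5²) = √(4352.4955 + 210.25) = √4562.7455 = 67.548098
L = 2 × 67.548098 = 135.096196
V = π·0.5² × L = 0.785398 × 135.096196 = 106.104304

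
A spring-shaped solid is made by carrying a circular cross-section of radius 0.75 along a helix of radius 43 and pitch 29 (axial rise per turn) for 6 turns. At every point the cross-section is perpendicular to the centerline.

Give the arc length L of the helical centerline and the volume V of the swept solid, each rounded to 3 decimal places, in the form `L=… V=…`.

2πR = 2π·43 = 270.176968
per-turn = √(270.176968² + 29²) = √(72995.5942 + 841) = √73836.5942 = 271.728898
L = 6 × 271.728898 = 1630.373390
V = π·0.75² × L = 1.767146 × 1630.373390 = 2881.107598

L=1630.373 V=2881.108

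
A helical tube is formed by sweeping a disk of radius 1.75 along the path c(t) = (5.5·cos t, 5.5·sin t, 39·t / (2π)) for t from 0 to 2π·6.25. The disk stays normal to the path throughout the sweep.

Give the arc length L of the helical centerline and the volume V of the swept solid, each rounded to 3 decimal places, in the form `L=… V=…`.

2πR = 2π·5.5 = 34.557519
per-turn = √(34.557519² + 39²) = √(1194.2221 + 1521) = √2715.2221 = 52.107793
L = 6.25 × 52.107793 = 325.673709
V = π·1.75² × L = 9.621128 × 325.673709 = 3133.348276

L=325.674 V=3133.348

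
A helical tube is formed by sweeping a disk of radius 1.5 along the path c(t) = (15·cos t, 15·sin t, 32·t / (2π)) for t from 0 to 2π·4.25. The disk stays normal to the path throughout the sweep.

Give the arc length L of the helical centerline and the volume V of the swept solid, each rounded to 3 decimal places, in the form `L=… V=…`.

L=423.012 V=2990.092

2πR = 2π·15 = 94.247780
per-turn = √(94.247780² + 32²) = √(8882.6440 + 1024) = √9906.6440 = 99.532125
L = 4.25 × 99.532125 = 423.011532
V = π·1.5² × L = 7.068583 × 423.011532 = 2990.092326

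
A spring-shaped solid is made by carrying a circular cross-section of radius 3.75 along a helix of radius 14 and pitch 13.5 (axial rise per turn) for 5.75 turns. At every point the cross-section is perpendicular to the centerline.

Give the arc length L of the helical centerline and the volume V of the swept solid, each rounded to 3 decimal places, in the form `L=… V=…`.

2πR = 2π·14 = 87.964594
per-turn = √(87.964594² + 13.5²) = √(7737.7699 + 182.25) = √7920.0199 = 88.994493
L = 5.75 × 88.994493 = 511.718337
V = π·3.75² × L = 44.178647 × 511.718337 = 22607.023611

L=511.718 V=22607.024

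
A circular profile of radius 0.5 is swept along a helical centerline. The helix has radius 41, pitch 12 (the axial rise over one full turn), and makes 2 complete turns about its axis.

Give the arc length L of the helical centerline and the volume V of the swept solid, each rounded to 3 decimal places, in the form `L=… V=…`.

L=515.780 V=405.093

2πR = 2π·41 = 257.610598
per-turn = √(257.610598² + 12²) = √(66363.2200 + 144) = √66507.2200 = 257.889938
L = 2 × 257.889938 = 515.779876
V = π·0.5² × L = 0.785398 × 515.779876 = 405.092567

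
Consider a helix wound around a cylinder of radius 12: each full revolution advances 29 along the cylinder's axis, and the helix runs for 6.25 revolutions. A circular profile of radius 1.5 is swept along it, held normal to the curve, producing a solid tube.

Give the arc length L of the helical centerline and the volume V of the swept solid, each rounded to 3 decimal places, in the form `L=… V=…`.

L=504.894 V=3568.883

2πR = 2π·12 = 75.398224
per-turn = √(75.398224² + 29²) = √(5684.8921 + 841) = √6525.8921 = 80.782994
L = 6.25 × 80.782994 = 504.893713
V = π·1.5² × L = 7.068583 × 504.893713 = 3568.883355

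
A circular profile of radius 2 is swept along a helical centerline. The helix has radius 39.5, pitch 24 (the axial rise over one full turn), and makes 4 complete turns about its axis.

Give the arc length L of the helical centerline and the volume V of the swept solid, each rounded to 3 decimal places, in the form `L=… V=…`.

L=997.374 V=12533.373

2πR = 2π·39.5 = 248.185820
per-turn = √(248.185820² + 24²) = √(61596.2011 + 576) = √62172.2011 = 249.343540
L = 4 × 249.343540 = 997.374161
V = π·2² × L = 12.566371 × 997.374161 = 12533.373349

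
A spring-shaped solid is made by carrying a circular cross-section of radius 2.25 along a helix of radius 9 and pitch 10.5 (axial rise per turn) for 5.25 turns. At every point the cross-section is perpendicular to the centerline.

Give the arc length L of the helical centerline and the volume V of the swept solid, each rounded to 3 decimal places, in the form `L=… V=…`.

L=301.955 V=4802.386

2πR = 2π·9 = 56.548668
per-turn = √(56.548668² + 10.5²) = √(3197.7518 + 110.25) = √3308.0018 = 57.515231
L = 5.25 × 57.515231 = 301.954964
V = π·2.25² × L = 15.904313 × 301.954964 = 4802.386203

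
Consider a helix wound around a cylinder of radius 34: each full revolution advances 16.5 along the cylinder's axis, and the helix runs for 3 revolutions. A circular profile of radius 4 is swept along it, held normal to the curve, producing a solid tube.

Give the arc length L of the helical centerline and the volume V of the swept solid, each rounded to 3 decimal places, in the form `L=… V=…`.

L=642.794 V=32310.334

2πR = 2π·34 = 213.628300
per-turn = √(213.628300² + 16.5²) = √(45637.0508 + 272.25) = √45909.3008 = 214.264558
L = 3 × 214.264558 = 642.793674
V = π·4² × L = 50.265482 × 642.793674 = 32310.334122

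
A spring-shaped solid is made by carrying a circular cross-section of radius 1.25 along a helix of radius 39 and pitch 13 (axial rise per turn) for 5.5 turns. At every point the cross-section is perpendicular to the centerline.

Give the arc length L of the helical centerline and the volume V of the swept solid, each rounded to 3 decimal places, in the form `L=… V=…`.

L=1349.639 V=6625.023

2πR = 2π·39 = 245.044227
per-turn = √(245.044227² + 13²) = √(60046.6732 + 169) = √60215.6732 = 245.388820
L = 5.5 × 245.388820 = 1349.638512
V = π·1.25² × L = 4.908739 × 1349.638512 = 6625.022555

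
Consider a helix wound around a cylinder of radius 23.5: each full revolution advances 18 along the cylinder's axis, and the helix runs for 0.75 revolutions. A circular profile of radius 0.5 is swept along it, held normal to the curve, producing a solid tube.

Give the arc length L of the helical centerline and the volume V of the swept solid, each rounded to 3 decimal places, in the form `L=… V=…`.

2πR = 2π·23.5 = 147.654855
per-turn = √(147.654855² + 18²) = √(21801.9561 + 324) = √22125.9561 = 148.747962
L = 0.75 × 148.747962 = 111.560971
V = π·0.5² × L = 0.785398 × 111.560971 = 87.619782

L=111.561 V=87.620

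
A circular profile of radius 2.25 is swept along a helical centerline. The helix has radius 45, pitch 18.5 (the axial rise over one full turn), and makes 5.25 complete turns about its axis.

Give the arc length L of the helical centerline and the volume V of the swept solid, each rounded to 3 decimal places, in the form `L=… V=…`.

2πR = 2π·45 = 282.743339
per-turn = √(282.743339² + 18.5²) = √(79943.7956 + 342.25) = √80286.0456 = 283.347923
L = 5.25 × 283.347923 = 1487.576597
V = π·2.25² × L = 15.904313 × 1487.576597 = 23658.883532

L=1487.577 V=23658.884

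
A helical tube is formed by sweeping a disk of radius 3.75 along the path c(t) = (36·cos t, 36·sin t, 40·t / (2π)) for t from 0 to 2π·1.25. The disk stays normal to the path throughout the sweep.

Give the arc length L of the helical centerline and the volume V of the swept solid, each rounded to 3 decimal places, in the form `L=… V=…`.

L=287.130 V=12685.027

2πR = 2π·36 = 226.194671
per-turn = √(226.194671² + 40²) = √(51164.0292 + 1600) = √52764.0292 = 229.704221
L = 1.25 × 229.704221 = 287.130276
V = π·3.75² × L = 44.178647 × 287.130276 = 12685.027037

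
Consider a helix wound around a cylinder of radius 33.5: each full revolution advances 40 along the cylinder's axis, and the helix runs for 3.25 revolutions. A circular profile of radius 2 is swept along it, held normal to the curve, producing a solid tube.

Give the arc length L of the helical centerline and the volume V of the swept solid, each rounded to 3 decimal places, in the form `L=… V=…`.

L=696.325 V=8750.273

2πR = 2π·33.5 = 210.486708
per-turn = √(210.486708² + 40²) = √(44304.6542 + 1600) = √45904.6542 = 214.253714
L = 3.25 × 214.253714 = 696.324572
V = π·2² × L = 12.566371 × 696.324572 = 8750.272639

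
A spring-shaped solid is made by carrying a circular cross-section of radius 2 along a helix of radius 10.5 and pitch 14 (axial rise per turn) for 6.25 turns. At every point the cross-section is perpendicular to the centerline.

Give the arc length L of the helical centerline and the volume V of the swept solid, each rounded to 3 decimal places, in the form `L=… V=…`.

L=421.516 V=5296.924

2πR = 2π·10.5 = 65.973446
per-turn = √(65.973446² + 14²) = √(4352.4955 + 196) = √4548.4955 = 67.442535
L = 6.25 × 67.442535 = 421.515844
V = π·2² × L = 12.566371 × 421.515844 = 5296.924320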